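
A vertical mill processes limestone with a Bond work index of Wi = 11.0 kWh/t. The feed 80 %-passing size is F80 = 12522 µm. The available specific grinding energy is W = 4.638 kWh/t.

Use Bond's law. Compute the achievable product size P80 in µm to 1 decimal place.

W = 10·Wi·[P80^(−½) − F80^(−½)]
⇒ 1/√P80 = W/(10 Wi) + 1/√F80
  = 4.6380/(10·11.0) + 1/√12522 = 0.042164 + 0.008936 = 0.051100
P80 = (1/0.051100)² = 19.5695² = 382.96 µm

P80 = 383.0 µm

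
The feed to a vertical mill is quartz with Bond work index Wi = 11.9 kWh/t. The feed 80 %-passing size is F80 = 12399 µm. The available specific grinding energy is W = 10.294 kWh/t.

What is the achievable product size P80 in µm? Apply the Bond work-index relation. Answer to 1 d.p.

P80 = 109.7 µm

Bond:  W = 10 Wi (1/√P − 1/√F)
⇒ 1/√P80 = W/(10·Wi) + 1/√F80
  = 10.2940/(10·11.9) + 1/√12399 = 0.086504 + 0.008981 = 0.095485
P80 = (1/0.095485)² = 10.4729² = 109.68 µm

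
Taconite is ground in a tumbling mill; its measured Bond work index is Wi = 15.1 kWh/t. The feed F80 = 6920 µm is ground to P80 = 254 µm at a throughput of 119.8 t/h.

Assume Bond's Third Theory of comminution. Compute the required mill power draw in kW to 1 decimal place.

W = 10 Wi / √P80 − 10 Wi / √F80
W = 10·15.1·(1/√254 − 1/√6920) = 10·15.1·(0.050724) = 7.6594 kWh/t
Power = W × throughput = 7.6594 kWh/t × 119.8 t/h = 917.6 kW

P = 917.6 kW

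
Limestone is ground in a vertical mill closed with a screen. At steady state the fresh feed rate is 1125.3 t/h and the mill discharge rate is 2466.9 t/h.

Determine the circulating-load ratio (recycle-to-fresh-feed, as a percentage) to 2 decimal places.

Discharge = new feed + return, hence
R = M − F = 2466.9 − 1125.3 = 1341.6 t/h
CL = 100·R/F = 100·1341.6/1125.3 = 119.22 %

CL = 119.22 %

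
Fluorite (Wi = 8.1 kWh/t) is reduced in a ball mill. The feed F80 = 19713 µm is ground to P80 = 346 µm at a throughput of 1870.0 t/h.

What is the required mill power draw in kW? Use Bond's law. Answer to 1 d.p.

W_Bond = 10·Wi·(1/√P₈₀ − 1/√F₈₀)
W = 10·8.1·(1/√346 − 1/√19713) = 10·8.1·(0.046638) = 3.7777 kWh/t
P = W·T = 3.7777·1870.0 = 7064.3 kW

P = 7064.3 kW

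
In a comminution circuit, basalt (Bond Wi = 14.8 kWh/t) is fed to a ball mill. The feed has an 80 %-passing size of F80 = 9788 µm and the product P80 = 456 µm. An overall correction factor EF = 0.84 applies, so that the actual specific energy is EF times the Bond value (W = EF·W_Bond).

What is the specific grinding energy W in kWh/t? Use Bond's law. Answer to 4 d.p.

W_Bond = 10·Wi·(1/√P₈₀ − 1/√F₈₀)
1/√456 = 0.046829;  1/√9788 = 0.010108
W = 10·14.8·(0.046829 − 0.010108) = 5.4348 kWh/t
With EF = 0.84: W = 5.4348·0.84 = 4.5652 kWh/t

W = 4.5652 kWh/t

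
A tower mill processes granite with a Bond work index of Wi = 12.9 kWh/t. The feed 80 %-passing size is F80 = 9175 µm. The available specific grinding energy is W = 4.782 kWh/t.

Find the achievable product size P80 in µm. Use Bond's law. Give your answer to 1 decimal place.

W = 10 Wi (1/√P80 − 1/√F80)  [Bond]
⇒ 1/√P80 = W/(10 Wi) + 1/√F80
  = 4.7820/(10·12.9) + 1/√9175 = 0.037070 + 0.010440 = 0.047510
P80 = (1/0.047510)² = 21.0483² = 443.03 µm

P80 = 443.0 µm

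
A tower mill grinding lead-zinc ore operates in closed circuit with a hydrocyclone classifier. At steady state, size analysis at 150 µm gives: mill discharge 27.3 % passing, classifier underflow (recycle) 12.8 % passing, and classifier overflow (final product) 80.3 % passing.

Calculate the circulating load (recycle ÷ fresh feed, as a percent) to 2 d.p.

Classifier node, passing 150 µm:
Fd + Rd = Ru + Fo ⇒ R/F = (o−d)/(d−u)
r = (80.3 − 27.3)/(27.3 − 12.8) = 53.0/14.5 = 3.6552
CL = 100·r = 365.52 %

CL = 365.52 %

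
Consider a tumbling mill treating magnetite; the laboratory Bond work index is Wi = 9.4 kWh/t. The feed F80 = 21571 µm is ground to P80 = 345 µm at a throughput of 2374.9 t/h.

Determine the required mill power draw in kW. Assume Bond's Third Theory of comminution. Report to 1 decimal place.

Bond: W = 10·Wi·(1/√P80 − 1/√F80)
W = 10·9.4·(1/√345 − 1/√21571) = 10·9.4·(0.047029) = 4.4208 kWh/t
Power = W × throughput = 4.4208 kWh/t × 2374.9 t/h = 10498.9 kW

P = 10498.9 kW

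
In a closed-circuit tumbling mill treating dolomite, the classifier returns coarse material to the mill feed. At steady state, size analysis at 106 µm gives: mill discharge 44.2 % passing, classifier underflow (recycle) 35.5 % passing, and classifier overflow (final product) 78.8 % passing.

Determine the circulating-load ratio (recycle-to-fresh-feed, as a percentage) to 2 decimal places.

Classifier node, passing 106 µm:
r = (o − d)/(d − u)
r = (78.8 − 44.2)/(44.2 − 35.5) = 34.6/8.7 = 3.9770
CL = 100·r = 397.70 %

CL = 397.70 %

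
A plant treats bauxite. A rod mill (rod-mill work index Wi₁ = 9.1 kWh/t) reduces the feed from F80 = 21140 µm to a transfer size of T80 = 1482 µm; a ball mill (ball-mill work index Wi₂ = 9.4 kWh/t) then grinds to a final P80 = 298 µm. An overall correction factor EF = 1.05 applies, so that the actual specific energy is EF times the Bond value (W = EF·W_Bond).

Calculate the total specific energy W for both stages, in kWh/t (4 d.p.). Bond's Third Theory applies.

W = 4.9785 kWh/t

W = 10·Wi·[P80^(−½) − F80^(−½)]
Stage 1 (21140→1482 µm, Wi₁=9.1): W₁ = 10·9.1·(0.025976 − 0.006878) = 1.7380 kWh/t
Stage 2 (1482→298 µm, Wi₂=9.4): W₂ = 10·9.4·(0.057928 − 0.025976) = 3.0035 kWh/t
W = W₁ + W₂ = 1.7380 + 3.0035 = 4.7415 kWh/t
W_actual = 1.05 × 4.7415 = 4.9785 kWh/t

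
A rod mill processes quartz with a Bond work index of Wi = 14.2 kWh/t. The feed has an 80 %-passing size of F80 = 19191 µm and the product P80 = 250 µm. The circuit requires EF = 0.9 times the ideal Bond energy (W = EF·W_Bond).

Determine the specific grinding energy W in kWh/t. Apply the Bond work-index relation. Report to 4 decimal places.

W = 10·Wi·[P80^(−½) − F80^(−½)]
1/√250 = 0.063246;  1/√19191 = 0.007219
W = 10·14.2·(0.063246 − 0.007219) = 7.9558 kWh/t
Apply correction: 7.9558 × 0.9 = 7.1602 kWh/t

W = 7.1602 kWh/t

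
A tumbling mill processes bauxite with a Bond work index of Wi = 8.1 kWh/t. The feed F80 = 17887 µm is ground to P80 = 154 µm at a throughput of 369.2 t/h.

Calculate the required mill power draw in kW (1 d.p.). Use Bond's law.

P = 2186.2 kW

W_Bond = 10·Wi·(1/√P₈₀ − 1/√F₈₀)
W = 10·8.1·(1/√154 − 1/√17887) = 10·8.1·(0.073105) = 5.9215 kWh/t
P = W·T = 5.9215·369.2 = 2186.2 kW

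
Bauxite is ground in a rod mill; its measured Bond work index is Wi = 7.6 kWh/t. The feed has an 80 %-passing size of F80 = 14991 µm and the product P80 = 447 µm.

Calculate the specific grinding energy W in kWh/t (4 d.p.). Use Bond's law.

W = 2.9740 kWh/t

Bond: W = 10·Wi·(1/√P80 − 1/√F80)
1/√447 = 0.047298;  1/√14991 = 0.008167
W = 10·7.6·(0.047298 − 0.008167) = 2.9740 kWh/t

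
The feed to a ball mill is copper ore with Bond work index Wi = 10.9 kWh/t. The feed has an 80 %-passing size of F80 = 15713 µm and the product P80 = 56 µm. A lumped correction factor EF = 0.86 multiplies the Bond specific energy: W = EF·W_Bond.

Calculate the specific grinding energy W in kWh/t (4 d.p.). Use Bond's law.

W = 10·Wi·[P80^(−½) − F80^(−½)]
1/√56 = 0.133631;  1/√15713 = 0.007978
W = 10·10.9·(0.133631 − 0.007978) = 13.6962 kWh/t
Apply correction: 13.6962 × 0.86 = 11.7787 kWh/t

W = 11.7787 kWh/t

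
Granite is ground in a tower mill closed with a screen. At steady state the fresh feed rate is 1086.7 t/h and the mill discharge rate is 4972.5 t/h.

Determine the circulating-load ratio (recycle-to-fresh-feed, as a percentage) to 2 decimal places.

CL = 357.58 %

Discharge = new feed + return, hence
R = M − F = 4972.5 − 1086.7 = 3885.8 t/h
CL = 100·R/F = 100·3885.8/1086.7 = 357.58 %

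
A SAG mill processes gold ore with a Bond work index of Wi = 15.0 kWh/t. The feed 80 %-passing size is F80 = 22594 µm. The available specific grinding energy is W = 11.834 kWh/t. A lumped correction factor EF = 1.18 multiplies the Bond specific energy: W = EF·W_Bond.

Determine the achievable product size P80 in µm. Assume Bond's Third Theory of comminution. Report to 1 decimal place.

W = 10·Wi·[P80^(−½) − F80^(−½)]
W_Bond = W / EF = 11.834 / 1.18 = 10.0288 kWh/t
⇒ 1/√P80 = W_Bond/(10·Wi) + 1/√F80
  = 10.0288/(10·15.0) + 1/√22594 = 0.066859 + 0.006653 = 0.073512
P80 = (1/0.073512)² = 13.6033² = 185.05 µm

P80 = 185.0 µm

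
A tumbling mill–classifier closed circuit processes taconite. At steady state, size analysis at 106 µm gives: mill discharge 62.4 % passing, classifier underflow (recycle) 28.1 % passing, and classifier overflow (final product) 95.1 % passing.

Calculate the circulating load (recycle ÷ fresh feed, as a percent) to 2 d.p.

Two-product formula at 106 µm:
Fd + Rd = Ru + Fo ⇒ R/F = (o−d)/(d−u)
r = (95.1 − 62.4)/(62.4 − 28.1) = 32.7/34.3 = 0.9534
CL = 100·r = 95.34 %

CL = 95.34 %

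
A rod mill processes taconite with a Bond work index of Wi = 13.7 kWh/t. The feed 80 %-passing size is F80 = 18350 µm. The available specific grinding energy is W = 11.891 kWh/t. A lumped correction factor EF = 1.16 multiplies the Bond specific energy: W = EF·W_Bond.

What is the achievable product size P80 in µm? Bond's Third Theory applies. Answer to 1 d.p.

Bond:  W = 10 Wi (1/√P − 1/√F)
W_Bond = W / EF = 11.891 / 1.16 = 10.2509 kWh/t
⇒ 1/√P80 = W_Bond/(10 Wi) + 1/√F80
  = 10.2509/(10·13.7) + 1/√18350 = 0.074824 + 0.007382 = 0.082206
P80 = (1/0.082206)² = 12.1646² = 147.98 µm

P80 = 148.0 µm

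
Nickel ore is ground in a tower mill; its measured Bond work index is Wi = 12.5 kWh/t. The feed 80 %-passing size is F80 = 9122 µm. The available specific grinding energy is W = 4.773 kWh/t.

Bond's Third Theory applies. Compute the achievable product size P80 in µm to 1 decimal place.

W = 10·Wi·[P80^(−½) − F80^(−½)]
P80^-0.5 = F80^-0.5 + W/(10 Wi)
  = 4.7730/(10·12.5) + 1/√9122 = 0.038184 + 0.010470 = 0.048654
P80 = (1/0.048654)² = 20.5532² = 422.43 µm

P80 = 422.4 µm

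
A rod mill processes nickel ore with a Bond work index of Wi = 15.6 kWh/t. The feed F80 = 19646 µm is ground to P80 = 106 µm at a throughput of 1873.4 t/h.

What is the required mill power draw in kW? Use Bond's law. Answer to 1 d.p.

P = 26300.8 kW

Bond:  W = 10 Wi (1/√P − 1/√F)
W = 10·15.6·(1/√106 − 1/√19646) = 10·15.6·(0.089994) = 14.0391 kWh/t
Power = W × throughput = 14.0391 kWh/t × 1873.4 t/h = 26300.8 kW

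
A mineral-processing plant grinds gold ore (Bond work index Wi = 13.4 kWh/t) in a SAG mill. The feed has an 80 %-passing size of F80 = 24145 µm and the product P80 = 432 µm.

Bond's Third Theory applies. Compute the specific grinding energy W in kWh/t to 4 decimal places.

W = 5.5847 kWh/t

W = 10·Wi·(P80^(-½) − F80^(-½))
1/√432 = 0.048113;  1/√24145 = 0.006436
W = 10·13.4·(0.048113 − 0.006436) = 5.5847 kWh/t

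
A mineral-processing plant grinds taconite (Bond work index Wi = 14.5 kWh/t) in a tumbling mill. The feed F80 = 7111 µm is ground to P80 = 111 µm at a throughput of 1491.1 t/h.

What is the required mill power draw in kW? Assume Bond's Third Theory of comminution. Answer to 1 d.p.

P = 17957.7 kW

W = 10 Wi (1/√P80 − 1/√F80)  [Bond]
W = 10·14.5·(1/√111 − 1/√7111) = 10·14.5·(0.083057) = 12.0433 kWh/t
P_mill = W·ṁ = 12.0433·1491.1 = 17957.7 kW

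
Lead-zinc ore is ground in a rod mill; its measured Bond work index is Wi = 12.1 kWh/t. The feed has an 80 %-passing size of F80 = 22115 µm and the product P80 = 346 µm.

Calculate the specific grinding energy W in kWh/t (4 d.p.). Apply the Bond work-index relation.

W = 5.6913 kWh/t

W = 10·Wi·[P80^(−½) − F80^(−½)]
1/√346 = 0.053760;  1/√22115 = 0.006724
W = 10·12.1·(0.053760 − 0.006724) = 5.6913 kWh/t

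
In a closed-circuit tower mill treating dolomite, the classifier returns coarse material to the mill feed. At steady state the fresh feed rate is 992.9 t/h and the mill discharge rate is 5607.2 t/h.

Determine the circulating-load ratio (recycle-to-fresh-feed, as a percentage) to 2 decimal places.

Mill node: discharge = fresh + recycle.
R = M − F = 5607.2 − 992.9 = 4614.3 t/h
CL = 100·R/F = 100·4614.3/992.9 = 464.73 %

CL = 464.73 %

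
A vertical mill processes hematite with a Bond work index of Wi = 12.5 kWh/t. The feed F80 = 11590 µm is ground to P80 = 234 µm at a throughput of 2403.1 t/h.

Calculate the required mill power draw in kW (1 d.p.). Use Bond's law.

W = 10 Wi / √P80 − 10 Wi / √F80
W = 10·12.5·(1/√234 − 1/√11590) = 10·12.5·(0.056083) = 7.0104 kWh/t
P = W·T = 7.0104·2403.1 = 16846.7 kW

P = 16846.7 kW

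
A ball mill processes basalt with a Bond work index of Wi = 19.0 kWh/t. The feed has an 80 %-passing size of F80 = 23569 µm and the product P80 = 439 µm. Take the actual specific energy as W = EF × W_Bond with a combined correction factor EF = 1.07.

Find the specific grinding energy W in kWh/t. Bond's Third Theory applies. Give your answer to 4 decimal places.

W = 10·Wi·(P80^(-½) − F80^(-½))
1/√439 = 0.047727;  1/√23569 = 0.006514
W = 10·19.0·(0.047727 − 0.006514) = 7.8306 kWh/t
W_actual = 1.07 × 7.8306 = 8.3787 kWh/t

W = 8.3787 kWh/t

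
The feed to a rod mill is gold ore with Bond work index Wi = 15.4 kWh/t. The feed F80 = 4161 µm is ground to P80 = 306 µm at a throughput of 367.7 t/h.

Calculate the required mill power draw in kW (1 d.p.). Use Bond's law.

P = 2359.2 kW

W = 10·Wi·(P80^(-½) − F80^(-½))
W = 10·15.4·(1/√306 − 1/√4161) = 10·15.4·(0.041664) = 6.4162 kWh/t
Mill draw = 6.4162 × 367.7 = 2359.2 kW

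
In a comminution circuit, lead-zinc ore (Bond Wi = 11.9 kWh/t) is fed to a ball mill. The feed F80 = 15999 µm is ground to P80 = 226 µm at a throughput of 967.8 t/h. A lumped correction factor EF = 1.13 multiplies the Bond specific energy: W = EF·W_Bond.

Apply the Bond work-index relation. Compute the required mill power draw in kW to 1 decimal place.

Bond:  W = 10 Wi (1/√P − 1/√F)
W = 10·11.9·(1/√226 − 1/√15999) = 10·11.9·(0.058613) = 6.9750 kWh/t
Corrected W = EF·W_Bond = 1.13·6.9750 = 7.8817 kWh/t
P = W·T = 7.8817·967.8 = 7627.9 kW

P = 7627.9 kW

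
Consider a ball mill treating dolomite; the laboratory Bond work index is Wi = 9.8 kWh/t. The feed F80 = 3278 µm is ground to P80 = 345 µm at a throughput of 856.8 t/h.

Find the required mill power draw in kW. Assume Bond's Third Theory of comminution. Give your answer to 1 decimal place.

W = 10 Wi (1/√P80 − 1/√F80)  [Bond]
W = 10·9.8·(1/√345 − 1/√3278) = 10·9.8·(0.036372) = 3.5645 kWh/t
P_mill = W·ṁ = 3.5645·856.8 = 3054.0 kW

P = 3054.0 kW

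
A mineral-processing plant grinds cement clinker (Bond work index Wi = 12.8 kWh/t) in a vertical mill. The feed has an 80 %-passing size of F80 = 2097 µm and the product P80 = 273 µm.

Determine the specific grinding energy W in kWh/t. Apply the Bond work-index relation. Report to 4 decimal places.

W = 4.9517 kWh/t

W = 10·Wi·[P80^(−½) − F80^(−½)]
1/√273 = 0.060523;  1/√2097 = 0.021837
W = 10·12.8·(0.060523 − 0.021837) = 4.9517 kWh/t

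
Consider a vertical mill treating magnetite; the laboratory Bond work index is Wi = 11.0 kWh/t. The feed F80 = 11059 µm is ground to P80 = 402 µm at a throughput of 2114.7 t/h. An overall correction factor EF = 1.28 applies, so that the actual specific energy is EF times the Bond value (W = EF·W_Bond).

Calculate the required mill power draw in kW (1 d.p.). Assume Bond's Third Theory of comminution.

W = 10 Wi (1/√P80 − 1/√F80)  [Bond]
W = 10·11.0·(1/√402 − 1/√11059) = 10·11.0·(0.040366) = 4.4403 kWh/t
With EF = 1.28: W = 4.4403·1.28 = 5.6836 kWh/t
P_mill = W·ṁ = 5.6836·2114.7 = 12019.1 kW

P = 12019.1 kW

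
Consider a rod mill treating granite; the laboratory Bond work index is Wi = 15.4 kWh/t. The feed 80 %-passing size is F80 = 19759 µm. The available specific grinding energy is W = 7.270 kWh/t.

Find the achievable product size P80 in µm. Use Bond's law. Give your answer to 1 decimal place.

P80 = 338.9 µm

Bond: W = 10·Wi·(1/√P80 − 1/√F80)
P80^-0.5 = F80^-0.5 + W/(10 Wi)
  = 7.2700/(10·15.4) + 1/√19759 = 0.047208 + 0.007114 = 0.054322
P80 = (1/0.054322)² = 18.4088² = 338.88 µm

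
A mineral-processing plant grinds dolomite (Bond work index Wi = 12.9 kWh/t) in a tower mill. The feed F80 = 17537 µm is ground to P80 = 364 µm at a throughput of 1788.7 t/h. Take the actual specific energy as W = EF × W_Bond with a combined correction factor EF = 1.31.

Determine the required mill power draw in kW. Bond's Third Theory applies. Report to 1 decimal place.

P = 13560.8 kW

W = 10 Wi (1/√P80 − 1/√F80)  [Bond]
W = 10·12.9·(1/√364 − 1/√17537) = 10·12.9·(0.044863) = 5.7873 kWh/t
W_actual = 1.31 × 5.7873 = 7.5814 kWh/t
P = W·T = 7.5814·1788.7 = 13560.8 kW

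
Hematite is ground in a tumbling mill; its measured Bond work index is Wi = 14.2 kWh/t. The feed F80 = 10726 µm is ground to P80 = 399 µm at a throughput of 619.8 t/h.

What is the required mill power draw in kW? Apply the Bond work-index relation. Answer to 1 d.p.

P = 3556.3 kW

W = 10·Wi·(P80^(-½) − F80^(-½))
W = 10·14.2·(1/√399 − 1/√10726) = 10·14.2·(0.040407) = 5.7378 kWh/t
P_mill = W·ṁ = 5.7378·619.8 = 3556.3 kW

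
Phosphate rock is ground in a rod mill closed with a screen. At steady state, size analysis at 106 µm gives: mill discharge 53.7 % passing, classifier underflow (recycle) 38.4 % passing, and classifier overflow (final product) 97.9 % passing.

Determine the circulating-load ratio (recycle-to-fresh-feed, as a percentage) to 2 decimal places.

Mass balance on the −106 µm fraction:
d + r·d = r·u + o → r(d−u) = o−d
r = (97.9 − 53.7)/(53.7 − 38.4) = 44.2/15.3 = 2.8889
CL = 100·r = 288.89 %

CL = 288.89 %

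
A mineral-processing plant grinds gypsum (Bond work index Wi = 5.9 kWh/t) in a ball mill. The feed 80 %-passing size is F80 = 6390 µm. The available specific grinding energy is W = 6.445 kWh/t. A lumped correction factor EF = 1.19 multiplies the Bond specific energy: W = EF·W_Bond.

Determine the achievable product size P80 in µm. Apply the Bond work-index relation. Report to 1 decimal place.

W = 10·Wi·(P80^(-½) − F80^(-½))
W_Bond = W / EF = 6.445 / 1.19 = 5.4160 kWh/t
1/√P80 = 1/√F80 + W_Bond/(10·Wi)
  = 5.4160/(10·5.9) + 1/√6390 = 0.091796 + 0.012510 = 0.104306
P80 = (1/0.104306)² = 9.5872² = 91.91 µm

P80 = 91.9 µm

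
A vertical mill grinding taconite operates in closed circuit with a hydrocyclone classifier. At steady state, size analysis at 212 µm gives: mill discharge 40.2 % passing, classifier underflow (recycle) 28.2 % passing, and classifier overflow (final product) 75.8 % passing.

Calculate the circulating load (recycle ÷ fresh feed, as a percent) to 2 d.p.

CL = 296.67 %

Balance %-passing 212 µm (r = R/F):
r = (o − d)/(d − u)
r = (75.8 − 40.2)/(40.2 − 28.2) = 35.6/12.0 = 2.9667
CL = 100·r = 296.67 %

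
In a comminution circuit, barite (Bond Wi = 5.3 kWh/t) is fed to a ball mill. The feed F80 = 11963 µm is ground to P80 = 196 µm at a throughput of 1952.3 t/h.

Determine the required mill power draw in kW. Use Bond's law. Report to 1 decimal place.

P = 6444.8 kW

W = 10 Wi (P80^-0.5 − F80^-0.5)
W = 10·5.3·(1/√196 − 1/√11963) = 10·5.3·(0.062286) = 3.3011 kWh/t
P = W·T = 3.3011·1952.3 = 6444.8 kW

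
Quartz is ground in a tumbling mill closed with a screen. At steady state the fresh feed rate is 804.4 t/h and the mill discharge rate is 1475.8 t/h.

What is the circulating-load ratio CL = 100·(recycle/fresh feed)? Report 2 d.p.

CL = 83.47 %

Mill node: discharge = fresh + recycle.
R = M − F = 1475.8 − 804.4 = 671.4 t/h
CL = 100·R/F = 100·671.4/804.4 = 83.47 %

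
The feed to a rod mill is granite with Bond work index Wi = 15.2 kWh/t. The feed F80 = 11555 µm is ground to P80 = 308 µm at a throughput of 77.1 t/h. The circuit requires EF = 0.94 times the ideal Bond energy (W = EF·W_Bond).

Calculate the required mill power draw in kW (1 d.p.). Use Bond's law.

W = 10 Wi (P80^-0.5 − F80^-0.5)
W = 10·15.2·(1/√308 − 1/√11555) = 10·15.2·(0.047677) = 7.2470 kWh/t
Corrected W = EF·W_Bond = 0.94·7.2470 = 6.8122 kWh/t
Mill draw = 6.8122 × 77.1 = 525.2 kW

P = 525.2 kW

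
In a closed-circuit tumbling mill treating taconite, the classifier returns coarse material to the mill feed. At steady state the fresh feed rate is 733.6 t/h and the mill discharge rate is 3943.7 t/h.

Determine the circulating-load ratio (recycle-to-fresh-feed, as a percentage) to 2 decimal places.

Steady state: M = F + R.
R = M − F = 3943.7 − 733.6 = 3210.1 t/h
CL = 100·R/F = 100·3210.1/733.6 = 437.58 %

CL = 437.58 %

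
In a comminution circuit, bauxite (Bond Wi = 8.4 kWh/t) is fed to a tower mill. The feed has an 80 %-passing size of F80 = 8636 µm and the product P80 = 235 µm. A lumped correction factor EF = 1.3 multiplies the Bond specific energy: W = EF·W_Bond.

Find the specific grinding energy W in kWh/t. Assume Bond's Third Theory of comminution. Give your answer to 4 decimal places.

W = 5.9483 kWh/t

Bond: W = 10·Wi·(1/√P80 − 1/√F80)
1/√235 = 0.065233;  1/√8636 = 0.010761
W = 10·8.4·(0.065233 − 0.010761) = 4.5757 kWh/t
Apply correction: 4.5757 × 1.3 = 5.9483 kWh/t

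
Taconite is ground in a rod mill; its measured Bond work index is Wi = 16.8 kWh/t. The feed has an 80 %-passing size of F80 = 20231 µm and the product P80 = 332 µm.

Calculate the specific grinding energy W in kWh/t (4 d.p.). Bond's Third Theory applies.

W = 8.0391 kWh/t

W_Bond = 10·Wi·(1/√P₈₀ − 1/√F₈₀)
1/√332 = 0.054882;  1/√20231 = 0.007031
W = 10·16.8·(0.054882 − 0.007031) = 8.0391 kWh/t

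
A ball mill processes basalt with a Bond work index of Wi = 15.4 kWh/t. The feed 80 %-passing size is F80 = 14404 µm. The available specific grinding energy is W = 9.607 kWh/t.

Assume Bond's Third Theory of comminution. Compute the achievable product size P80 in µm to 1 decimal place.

W = 10 Wi (P80^-0.5 − F80^-0.5)
⇒ 1/√P80 = W/(10·Wi) + 1/√F80
  = 9.6070/(10·15.4) + 1/√14404 = 0.062383 + 0.008332 = 0.070715
P80 = (1/0.070715)² = 14.1412² = 199.97 µm

P80 = 200.0 µm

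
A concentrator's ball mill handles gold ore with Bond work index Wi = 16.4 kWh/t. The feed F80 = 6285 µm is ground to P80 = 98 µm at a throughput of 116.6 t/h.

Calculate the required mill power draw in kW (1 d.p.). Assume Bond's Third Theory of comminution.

P = 1690.4 kW

W = 10·Wi·[P80^(−½) − F80^(−½)]
W = 10·16.4·(1/√98 − 1/√6285) = 10·16.4·(0.088401) = 14.4978 kWh/t
P = W·T = 14.4978·116.6 = 1690.4 kW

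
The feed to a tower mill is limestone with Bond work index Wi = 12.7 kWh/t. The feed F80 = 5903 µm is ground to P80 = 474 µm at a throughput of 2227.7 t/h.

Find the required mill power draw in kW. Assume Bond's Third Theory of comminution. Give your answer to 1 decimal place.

P = 9312.5 kW

W = 10·Wi·(P80^(-½) − F80^(-½))
W = 10·12.7·(1/√474 − 1/√5903) = 10·12.7·(0.032916) = 4.1803 kWh/t
P_mill = W·ṁ = 4.1803·2227.7 = 9312.5 kW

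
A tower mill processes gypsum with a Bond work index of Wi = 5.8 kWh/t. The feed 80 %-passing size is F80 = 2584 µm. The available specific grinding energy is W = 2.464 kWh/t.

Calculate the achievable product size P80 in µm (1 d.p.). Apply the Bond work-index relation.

W = 10 Wi / √P80 − 10 Wi / √F80
⇒ 1/√P80 = W/(10·Wi) + 1/√F80
  = 2.4640/(10·5.8) + 1/√2584 = 0.042483 + 0.019672 = 0.062155
P80 = (1/0.062155)² = 16.0888² = 258.85 µm

P80 = 258.8 µm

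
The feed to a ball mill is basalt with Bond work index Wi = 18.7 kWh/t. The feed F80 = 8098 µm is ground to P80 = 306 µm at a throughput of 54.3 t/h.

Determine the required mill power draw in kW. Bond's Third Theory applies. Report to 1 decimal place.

Bond:  W = 10 Wi (1/√P − 1/√F)
W = 10·18.7·(1/√306 − 1/√8098) = 10·18.7·(0.046054) = 8.6120 kWh/t
Mill draw = 8.6120 × 54.3 = 467.6 kW

P = 467.6 kW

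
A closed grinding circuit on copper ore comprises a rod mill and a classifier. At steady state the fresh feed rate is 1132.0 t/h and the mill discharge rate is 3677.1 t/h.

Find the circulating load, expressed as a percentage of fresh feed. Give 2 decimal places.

M = F + R at steady state, so:
R = M − F = 3677.1 − 1132.0 = 2545.1 t/h
CL = 100·R/F = 100·2545.1/1132.0 = 224.83 %

CL = 224.83 %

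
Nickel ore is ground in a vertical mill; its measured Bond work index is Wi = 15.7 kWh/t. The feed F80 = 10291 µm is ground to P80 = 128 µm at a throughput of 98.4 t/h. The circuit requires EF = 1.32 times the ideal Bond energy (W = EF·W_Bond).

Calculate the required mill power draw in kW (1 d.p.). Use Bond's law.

P = 1601.4 kW

Bond:  W = 10 Wi (1/√P − 1/√F)
W = 10·15.7·(1/√128 − 1/√10291) = 10·15.7·(0.078531) = 12.3293 kWh/t
Corrected W = EF·W_Bond = 1.32·12.3293 = 16.2747 kWh/t
P = W·T = 16.2747·98.4 = 1601.4 kW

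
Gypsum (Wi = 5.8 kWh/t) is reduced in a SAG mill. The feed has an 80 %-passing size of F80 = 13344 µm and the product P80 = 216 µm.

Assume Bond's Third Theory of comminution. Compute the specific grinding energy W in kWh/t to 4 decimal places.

Bond:  W = 10 Wi (1/√P − 1/√F)
1/√216 = 0.068041;  1/√13344 = 0.008657
W = 10·5.8·(0.068041 − 0.008657) = 3.4443 kWh/t

W = 3.4443 kWh/t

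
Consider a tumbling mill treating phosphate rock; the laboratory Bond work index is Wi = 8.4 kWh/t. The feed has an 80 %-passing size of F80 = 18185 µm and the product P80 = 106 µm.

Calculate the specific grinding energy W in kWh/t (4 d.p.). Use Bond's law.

W = 7.5359 kWh/t

W = 10 Wi (1/√P80 − 1/√F80)  [Bond]
1/√106 = 0.097129;  1/√18185 = 0.007416
W = 10·8.4·(0.097129 − 0.007416) = 7.5359 kWh/t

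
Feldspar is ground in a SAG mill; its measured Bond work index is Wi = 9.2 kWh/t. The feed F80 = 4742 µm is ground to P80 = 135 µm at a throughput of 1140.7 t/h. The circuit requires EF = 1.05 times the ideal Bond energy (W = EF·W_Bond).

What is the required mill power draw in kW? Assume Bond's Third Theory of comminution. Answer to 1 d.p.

W = 10 Wi / √P80 − 10 Wi / √F80
W = 10·9.2·(1/√135 − 1/√4742) = 10·9.2·(0.071545) = 6.5821 kWh/t
Corrected W = EF·W_Bond = 1.05·6.5821 = 6.9112 kWh/t
P_mill = W·ṁ = 6.9112·1140.7 = 7883.6 kW

P = 7883.6 kW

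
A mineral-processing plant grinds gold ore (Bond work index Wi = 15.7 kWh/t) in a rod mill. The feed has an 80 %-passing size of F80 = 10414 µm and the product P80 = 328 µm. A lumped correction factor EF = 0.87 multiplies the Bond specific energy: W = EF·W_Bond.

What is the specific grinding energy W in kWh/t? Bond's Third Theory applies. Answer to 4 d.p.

W = 6.2034 kWh/t

Bond: W = 10·Wi·(1/√P80 − 1/√F80)
1/√328 = 0.055216;  1/√10414 = 0.009799
W = 10·15.7·(0.055216 − 0.009799) = 7.1304 kWh/t
Apply correction: 7.1304 × 0.87 = 6.2034 kWh/t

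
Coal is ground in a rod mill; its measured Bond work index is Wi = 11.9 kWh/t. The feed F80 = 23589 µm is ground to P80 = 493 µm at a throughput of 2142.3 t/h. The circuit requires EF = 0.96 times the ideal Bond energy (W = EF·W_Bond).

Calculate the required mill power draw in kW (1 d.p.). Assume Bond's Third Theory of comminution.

P = 9428.9 kW

Bond:  W = 10 Wi (1/√P − 1/√F)
W = 10·11.9·(1/√493 − 1/√23589) = 10·11.9·(0.038527) = 4.5847 kWh/t
W_actual = 0.96 × 4.5847 = 4.4013 kWh/t
Power = W × throughput = 4.4013 kWh/t × 2142.3 t/h = 9428.9 kW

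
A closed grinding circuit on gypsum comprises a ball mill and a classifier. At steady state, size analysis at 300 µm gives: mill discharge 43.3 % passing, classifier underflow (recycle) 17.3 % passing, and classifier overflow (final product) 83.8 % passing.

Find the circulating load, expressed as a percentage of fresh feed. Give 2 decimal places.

Balance %-passing 300 µm (r = R/F):
(1+r)d = ru + o → r = (o−d)/(d−u)
r = (83.8 − 43.3)/(43.3 − 17.3) = 40.5/26.0 = 1.5577
CL = 100·r = 155.77 %

CL = 155.77 %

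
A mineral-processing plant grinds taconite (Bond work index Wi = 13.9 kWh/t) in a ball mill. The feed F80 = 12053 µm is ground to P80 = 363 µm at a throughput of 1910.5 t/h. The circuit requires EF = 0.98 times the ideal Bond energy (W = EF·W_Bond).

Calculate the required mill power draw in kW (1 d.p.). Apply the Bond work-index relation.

W = 10·Wi·[P80^(−½) − F80^(−½)]
W = 10·13.9·(1/√363 − 1/√12053) = 10·13.9·(0.043378) = 6.0295 kWh/t
With EF = 0.98: W = 6.0295·0.98 = 5.9089 kWh/t
P_mill = W·ṁ = 5.9089·1910.5 = 11289.0 kW

P = 11289.0 kW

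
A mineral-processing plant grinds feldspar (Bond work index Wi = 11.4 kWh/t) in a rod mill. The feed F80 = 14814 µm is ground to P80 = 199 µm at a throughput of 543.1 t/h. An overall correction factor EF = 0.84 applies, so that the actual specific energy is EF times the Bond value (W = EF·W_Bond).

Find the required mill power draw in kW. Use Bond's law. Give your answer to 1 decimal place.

P = 3259.4 kW

Bond: W = 10·Wi·(1/√P80 − 1/√F80)
W = 10·11.4·(1/√199 − 1/√14814) = 10·11.4·(0.062672) = 7.1446 kWh/t
W_actual = 0.84 × 7.1446 = 6.0015 kWh/t
Power = W × throughput = 6.0015 kWh/t × 543.1 t/h = 3259.4 kW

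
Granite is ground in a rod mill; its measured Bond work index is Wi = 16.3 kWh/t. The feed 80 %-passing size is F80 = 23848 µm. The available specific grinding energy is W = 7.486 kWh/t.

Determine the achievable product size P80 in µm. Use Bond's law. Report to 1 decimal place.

W = 10·Wi·(P80^(-½) − F80^(-½))
P80^(−½) = W/(10 Wi) + F80^(−½)
  = 7.4860/(10·16.3) + 1/√23848 = 0.045926 + 0.006476 = 0.052402
P80 = (1/0.052402)² = 19.0833² = 364.17 µm

P80 = 364.2 µm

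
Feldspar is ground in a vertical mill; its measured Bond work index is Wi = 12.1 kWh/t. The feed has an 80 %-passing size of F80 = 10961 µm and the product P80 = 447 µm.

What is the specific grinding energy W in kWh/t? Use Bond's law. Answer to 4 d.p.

W = 4.5674 kWh/t

Bond: W = 10·Wi·(1/√P80 − 1/√F80)
1/√447 = 0.047298;  1/√10961 = 0.009552
W = 10·12.1·(0.047298 − 0.009552) = 4.5674 kWh/t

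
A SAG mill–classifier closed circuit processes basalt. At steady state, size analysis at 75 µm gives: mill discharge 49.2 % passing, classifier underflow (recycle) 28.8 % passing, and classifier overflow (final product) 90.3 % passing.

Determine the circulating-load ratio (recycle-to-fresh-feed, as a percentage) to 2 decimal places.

CL = 201.47 %

Classifier node, passing 75 µm:
(1+r)d = ru + o → r = (o−d)/(d−u)
r = (90.3 − 49.2)/(49.2 − 28.8) = 41.1/20.4 = 2.0147
CL = 100·r = 201.47 %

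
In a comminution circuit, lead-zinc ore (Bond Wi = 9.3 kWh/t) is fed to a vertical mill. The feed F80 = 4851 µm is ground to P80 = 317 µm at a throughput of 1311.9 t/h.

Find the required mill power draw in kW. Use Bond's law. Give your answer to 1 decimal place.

P = 5100.8 kW

W = 10 Wi / √P80 − 10 Wi / √F80
W = 10·9.3·(1/√317 − 1/√4851) = 10·9.3·(0.041808) = 3.8881 kWh/t
Power = W × throughput = 3.8881 kWh/t × 1311.9 t/h = 5100.8 kW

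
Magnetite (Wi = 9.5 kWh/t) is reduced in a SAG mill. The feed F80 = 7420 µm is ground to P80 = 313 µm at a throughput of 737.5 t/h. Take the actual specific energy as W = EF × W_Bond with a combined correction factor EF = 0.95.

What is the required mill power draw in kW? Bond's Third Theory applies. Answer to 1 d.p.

P = 2989.5 kW

Bond: W = 10·Wi·(1/√P80 − 1/√F80)
W = 10·9.5·(1/√313 − 1/√7420) = 10·9.5·(0.044914) = 4.2669 kWh/t
Apply correction: 4.2669 × 0.95 = 4.0535 kWh/t
Power = W × throughput = 4.0535 kWh/t × 737.5 t/h = 2989.5 kW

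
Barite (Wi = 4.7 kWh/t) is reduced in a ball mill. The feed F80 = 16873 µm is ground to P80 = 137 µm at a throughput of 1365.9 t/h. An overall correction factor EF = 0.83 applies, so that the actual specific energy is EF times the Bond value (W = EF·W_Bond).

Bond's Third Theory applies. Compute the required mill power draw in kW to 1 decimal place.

P = 4142.1 kW

W = 10·Wi·[P80^(−½) − F80^(−½)]
W = 10·4.7·(1/√137 − 1/√16873) = 10·4.7·(0.077737) = 3.6537 kWh/t
W_actual = 0.83 × 3.6537 = 3.0325 kWh/t
P_mill = W·ṁ = 3.0325·1365.9 = 4142.1 kW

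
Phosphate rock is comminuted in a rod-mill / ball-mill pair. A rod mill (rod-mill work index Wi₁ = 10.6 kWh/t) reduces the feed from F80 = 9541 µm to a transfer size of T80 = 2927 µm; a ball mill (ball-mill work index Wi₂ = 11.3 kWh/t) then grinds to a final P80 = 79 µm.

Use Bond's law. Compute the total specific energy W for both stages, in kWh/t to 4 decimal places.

W = 11.4989 kWh/t

W_Bond = 10·Wi·(1/√P₈₀ − 1/√F₈₀)
Stage 1 (9541→2927 µm, Wi₁=10.6): W₁ = 10·10.6·(0.018484 − 0.010238) = 0.8741 kWh/t
Stage 2 (2927→79 µm, Wi₂=11.3): W₂ = 10·11.3·(0.112509 − 0.018484) = 10.6248 kWh/t
W = W₁ + W₂ = 0.8741 + 10.6248 = 11.4989 kWh/t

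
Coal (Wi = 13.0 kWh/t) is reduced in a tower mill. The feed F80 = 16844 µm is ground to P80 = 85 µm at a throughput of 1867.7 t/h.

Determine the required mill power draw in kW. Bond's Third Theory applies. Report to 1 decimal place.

P = 24464.7 kW

W_Bond = 10·Wi·(1/√P₈₀ − 1/√F₈₀)
W = 10·13.0·(1/√85 − 1/√16844) = 10·13.0·(0.100760) = 13.0988 kWh/t
P_mill = W·ṁ = 13.0988·1867.7 = 24464.7 kW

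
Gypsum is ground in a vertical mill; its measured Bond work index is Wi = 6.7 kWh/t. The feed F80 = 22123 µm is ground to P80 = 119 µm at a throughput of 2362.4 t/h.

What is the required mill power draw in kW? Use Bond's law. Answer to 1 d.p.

P = 13445.4 kW

W = 10 Wi / √P80 − 10 Wi / √F80
W = 10·6.7·(1/√119 − 1/√22123) = 10·6.7·(0.084947) = 5.6914 kWh/t
P = W·T = 5.6914·2362.4 = 13445.4 kW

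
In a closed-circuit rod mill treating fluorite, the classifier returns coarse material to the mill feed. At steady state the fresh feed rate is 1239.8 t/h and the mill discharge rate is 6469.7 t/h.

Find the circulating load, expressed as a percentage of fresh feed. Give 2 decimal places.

CL = 421.83 %

Mill node: discharge = fresh + recycle.
R = M − F = 6469.7 − 1239.8 = 5229.9 t/h
CL = 100·R/F = 100·5229.9/1239.8 = 421.83 %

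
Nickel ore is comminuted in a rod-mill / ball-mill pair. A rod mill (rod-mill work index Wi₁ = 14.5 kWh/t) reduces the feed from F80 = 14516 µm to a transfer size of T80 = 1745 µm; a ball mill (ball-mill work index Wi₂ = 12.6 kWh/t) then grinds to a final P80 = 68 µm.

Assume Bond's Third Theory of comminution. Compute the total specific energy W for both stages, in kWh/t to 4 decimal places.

W = 14.5311 kWh/t

Bond: W = 10·Wi·(1/√P80 − 1/√F80)
Stage 1 (14516→1745 µm, Wi₁=14.5): W₁ = 10·14.5·(0.023939 − 0.008300) = 2.2676 kWh/t
Stage 2 (1745→68 µm, Wi₂=12.6): W₂ = 10·12.6·(0.121268 − 0.023939) = 12.2635 kWh/t
W = W₁ + W₂ = 2.2676 + 12.2635 = 14.5311 kWh/t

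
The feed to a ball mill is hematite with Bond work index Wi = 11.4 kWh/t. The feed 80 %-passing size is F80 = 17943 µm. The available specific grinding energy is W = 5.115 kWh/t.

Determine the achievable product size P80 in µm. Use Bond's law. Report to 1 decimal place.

P80 = 365.1 µm

W = 10 Wi / √P80 − 10 Wi / √F80
1/√P80 = 1/√F80 + W/(10·Wi)
  = 5.1150/(10·11.4) + 1/√17943 = 0.044868 + 0.007465 = 0.052334
P80 = (1/0.052334)² = 19.1081² = 365.12 µm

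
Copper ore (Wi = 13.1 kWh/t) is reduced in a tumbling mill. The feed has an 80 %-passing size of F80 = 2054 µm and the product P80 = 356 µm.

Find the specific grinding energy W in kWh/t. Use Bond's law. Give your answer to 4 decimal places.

W = 10 Wi / √P80 − 10 Wi / √F80
1/√356 = 0.053000;  1/√2054 = 0.022065
W = 10·13.1·(0.053000 − 0.022065) = 4.0525 kWh/t

W = 4.0525 kWh/t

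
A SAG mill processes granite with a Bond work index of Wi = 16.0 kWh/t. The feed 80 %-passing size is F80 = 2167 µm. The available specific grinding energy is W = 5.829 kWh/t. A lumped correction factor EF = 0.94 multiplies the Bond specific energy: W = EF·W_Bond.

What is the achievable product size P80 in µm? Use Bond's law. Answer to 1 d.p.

W = 10 Wi / √P80 − 10 Wi / √F80
W_Bond = W / EF = 5.829 / 0.94 = 6.2011 kWh/t
P80^(−½) = W_Bond/(10 Wi) + F80^(−½)
  = 6.2011/(10·16.0) + 1/√2167 = 0.038757 + 0.021482 = 0.060238
P80 = (1/0.060238)² = 16.6007² = 275.58 µm

P80 = 275.6 µm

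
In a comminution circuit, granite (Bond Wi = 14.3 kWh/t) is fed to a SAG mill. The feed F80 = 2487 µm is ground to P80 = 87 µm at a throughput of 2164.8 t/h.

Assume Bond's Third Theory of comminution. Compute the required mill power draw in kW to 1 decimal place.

P = 26981.5 kW

W = 10·Wi·[P80^(−½) − F80^(−½)]
W = 10·14.3·(1/√87 − 1/√2487) = 10·14.3·(0.087159) = 12.4637 kWh/t
Power = W × throughput = 12.4637 kWh/t × 2164.8 t/h = 26981.5 kW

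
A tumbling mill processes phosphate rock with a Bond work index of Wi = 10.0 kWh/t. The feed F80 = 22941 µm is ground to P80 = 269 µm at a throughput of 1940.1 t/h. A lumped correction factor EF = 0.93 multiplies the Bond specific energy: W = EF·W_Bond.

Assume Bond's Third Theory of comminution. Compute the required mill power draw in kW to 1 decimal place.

P = 9809.7 kW

W_Bond = 10·Wi·(1/√P₈₀ − 1/√F₈₀)
W = 10·10.0·(1/√269 − 1/√22941) = 10·10.0·(0.054369) = 5.4369 kWh/t
Apply correction: 5.4369 × 0.93 = 5.0563 kWh/t
P_mill = W·ṁ = 5.0563·1940.1 = 9809.7 kW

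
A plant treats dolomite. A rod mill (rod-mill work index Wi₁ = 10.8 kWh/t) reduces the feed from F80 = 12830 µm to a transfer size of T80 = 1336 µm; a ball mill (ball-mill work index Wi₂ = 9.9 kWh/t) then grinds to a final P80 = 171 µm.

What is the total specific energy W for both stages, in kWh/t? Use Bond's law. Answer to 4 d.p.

Bond:  W = 10 Wi (1/√P − 1/√F)
Stage 1 (12830→1336 µm, Wi₁=10.8): W₁ = 10·10.8·(0.027359 − 0.008828) = 2.0013 kWh/t
Stage 2 (1336→171 µm, Wi₂=9.9): W₂ = 10·9.9·(0.076472 − 0.027359) = 4.8622 kWh/t
W = W₁ + W₂ = 2.0013 + 4.8622 = 6.8635 kWh/t

W = 6.8635 kWh/t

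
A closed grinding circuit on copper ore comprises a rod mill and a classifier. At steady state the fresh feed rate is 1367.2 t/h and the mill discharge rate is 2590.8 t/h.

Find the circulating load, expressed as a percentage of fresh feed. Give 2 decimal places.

CL = 89.50 %

M = F + R at steady state, so:
R = M − F = 2590.8 − 1367.2 = 1223.6 t/h
CL = 100·R/F = 100·1223.6/1367.2 = 89.50 %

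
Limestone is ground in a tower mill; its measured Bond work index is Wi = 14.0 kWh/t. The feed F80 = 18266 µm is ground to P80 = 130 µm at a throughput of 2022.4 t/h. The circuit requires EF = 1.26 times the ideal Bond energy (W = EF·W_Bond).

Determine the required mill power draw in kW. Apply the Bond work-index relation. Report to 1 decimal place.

Bond: W = 10·Wi·(1/√P80 − 1/√F80)
W = 10·14.0·(1/√130 − 1/√18266) = 10·14.0·(0.080307) = 11.2429 kWh/t
With EF = 1.26: W = 11.2429·1.26 = 14.1661 kWh/t
P = W·T = 14.1661·2022.4 = 28649.5 kW

P = 28649.5 kW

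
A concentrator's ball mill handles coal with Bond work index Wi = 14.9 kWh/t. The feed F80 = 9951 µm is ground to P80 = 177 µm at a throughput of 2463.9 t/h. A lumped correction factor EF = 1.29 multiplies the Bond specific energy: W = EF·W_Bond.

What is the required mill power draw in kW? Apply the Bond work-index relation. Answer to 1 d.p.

W = 10·Wi·[P80^(−½) − F80^(−½)]
W = 10·14.9·(1/√177 − 1/√9951) = 10·14.9·(0.065140) = 9.7059 kWh/t
Apply correction: 9.7059 × 1.29 = 12.5206 kWh/t
Mill draw = 12.5206 × 2463.9 = 30849.4 kW

P = 30849.4 kW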